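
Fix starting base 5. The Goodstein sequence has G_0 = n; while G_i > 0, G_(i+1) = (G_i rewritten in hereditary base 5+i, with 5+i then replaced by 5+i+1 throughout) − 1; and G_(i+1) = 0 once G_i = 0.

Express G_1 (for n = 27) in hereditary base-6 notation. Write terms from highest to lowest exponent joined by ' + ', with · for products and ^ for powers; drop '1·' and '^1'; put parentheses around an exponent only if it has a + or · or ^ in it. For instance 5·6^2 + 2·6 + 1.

6^2 + 1

base 5: 27 = 5^2 + 2; at 6: 6^2 + 2 = 38; next = 37
base 6: 37 = 6^2 + 1; at 7: 7^2 + 1 = 50; next = 49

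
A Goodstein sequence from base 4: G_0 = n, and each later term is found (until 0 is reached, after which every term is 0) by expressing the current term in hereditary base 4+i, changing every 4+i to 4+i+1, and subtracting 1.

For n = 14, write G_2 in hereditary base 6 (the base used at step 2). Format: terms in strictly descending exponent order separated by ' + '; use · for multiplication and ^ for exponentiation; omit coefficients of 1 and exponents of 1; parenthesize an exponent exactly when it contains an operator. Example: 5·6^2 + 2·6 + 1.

G_0 = 14. HB_4(14) = 3·4 + 2. Bump = 17. G_1 = 16.
G_1 = 16. HB_5(16) = 3·5 + 1. Bump = 19. G_2 = 18.
G_2 = 18. HB_6(18) = 3·6. Bump = 21. G_3 = 20.

3·6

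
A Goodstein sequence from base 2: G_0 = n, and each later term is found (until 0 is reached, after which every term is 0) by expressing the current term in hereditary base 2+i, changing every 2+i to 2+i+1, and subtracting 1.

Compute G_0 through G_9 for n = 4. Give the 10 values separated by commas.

4 —HB2→ 2^2 —bump→ 3^3 = 27 —(−1)→ 26
26 —HB3→ 2·3^2 + 2·3 + 2 —bump→ 2·4^2 + 2·4 + 2 = 42 —(−1)→ 41
41 —HB4→ 2·4^2 + 2·4 + 1 —bump→ 2·5^2 + 2·5 + 1 = 61 —(−1)→ 60
60 —HB5→ 2·5^2 + 2·5 —bump→ 2·6^2 + 2·6 = 84 —(−1)→ 83
83 —HB6→ 2·6^2 + 6 + 5 —bump→ 2·7^2 + 7 + 5 = 110 —(−1)→ 109
109 —HB7→ 2·7^2 + 7 + 4 —bump→ 2·8^2 + 8 + 4 = 140 —(−1)→ 139
139 —HB8→ 2·8^2 + 8 + 3 —bump→ 2·9^2 + 9 + 3 = 174 —(−1)→ 173
173 —HB9→ 2·9^2 + 9 + 2 —bump→ 2·10^2 + 10 + 2 = 212 —(−1)→ 211
211 —HB10→ 2·10^2 + 10 + 1 —bump→ 2·11^2 + 11 + 1 = 254 —(−1)→ 253

4, 26, 41, 60, 83, 109, 139, 173, 211, 253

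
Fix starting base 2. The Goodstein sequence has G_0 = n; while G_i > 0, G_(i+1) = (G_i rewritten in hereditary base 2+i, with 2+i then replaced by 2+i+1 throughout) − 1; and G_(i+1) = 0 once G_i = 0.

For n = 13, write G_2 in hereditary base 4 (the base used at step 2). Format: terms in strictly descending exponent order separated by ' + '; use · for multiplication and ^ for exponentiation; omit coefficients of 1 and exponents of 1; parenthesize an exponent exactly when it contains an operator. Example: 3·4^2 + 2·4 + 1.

G_0=13  [base 2] 2^(2 + 1) + 2^2 + 1  →[2↦3]→  3^(3 + 1) + 3^3 + 1 = 109  −1 ⇒ G_1=108
G_1=108  [base 3] 3^(3 + 1) + 3^3  →[3↦4]→  4^(4 + 1) + 4^4 = 1280  −1 ⇒ G_2=1279
G_2=1279  [base 4] 4^(4 + 1) + 3·4^3 + 3·4^2 + 3·4 + 3  →[4↦5]→  5^(5 + 1) + 3·5^3 + 3·5^2 + 3·5 + 3 = 16093  −1 ⇒ G_3=16092

4^(4 + 1) + 3·4^3 + 3·4^2 + 3·4 + 3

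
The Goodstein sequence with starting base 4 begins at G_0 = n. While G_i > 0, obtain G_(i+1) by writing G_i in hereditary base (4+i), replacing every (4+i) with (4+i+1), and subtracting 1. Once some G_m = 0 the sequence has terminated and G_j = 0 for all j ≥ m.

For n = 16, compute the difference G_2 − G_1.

G_0=16  [base 4] 4^2  →[4↦5]→  5^2 = 25  −1 ⇒ G_1=24
G_1=24  [base 5] 4·5 + 4  →[5↦6]→  4·6 + 4 = 28  −1 ⇒ G_2=27

3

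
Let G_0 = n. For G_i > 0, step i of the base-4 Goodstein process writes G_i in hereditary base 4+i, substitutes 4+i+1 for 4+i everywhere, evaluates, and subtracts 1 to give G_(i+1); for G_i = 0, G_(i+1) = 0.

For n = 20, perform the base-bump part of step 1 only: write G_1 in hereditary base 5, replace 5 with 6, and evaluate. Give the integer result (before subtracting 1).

G_0 = 20. HB_4(20) = 4^2 + 4. Bump = 30. G_1 = 29.
G_1 = 29. HB_5(29) = 5^2 + 4. Bump = 40. G_2 = 39.

40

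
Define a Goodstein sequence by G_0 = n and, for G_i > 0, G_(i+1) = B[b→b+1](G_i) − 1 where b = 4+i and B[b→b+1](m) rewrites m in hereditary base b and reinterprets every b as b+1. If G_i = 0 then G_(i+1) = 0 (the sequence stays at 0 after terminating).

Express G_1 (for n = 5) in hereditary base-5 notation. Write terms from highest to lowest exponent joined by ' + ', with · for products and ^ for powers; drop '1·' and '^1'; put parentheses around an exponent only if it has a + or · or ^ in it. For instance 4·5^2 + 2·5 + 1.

5

base 4: 5 = 4 + 1; at 5: 5 + 1 = 6; next = 5
base 5: 5 = 5; at 6: 6 = 6; next = 5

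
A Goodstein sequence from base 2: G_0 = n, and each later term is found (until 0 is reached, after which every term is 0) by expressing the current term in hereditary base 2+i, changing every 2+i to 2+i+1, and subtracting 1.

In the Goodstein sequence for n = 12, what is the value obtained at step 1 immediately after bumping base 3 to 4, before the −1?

1066

G_0 = 12. HB_2(12) = 2^(2 + 1) + 2^2. Bump = 108. G_1 = 107.
G_1 = 107. HB_3(107) = 3^(3 + 1) + 2·3^2 + 2·3 + 2. Bump = 1066. G_2 = 1065.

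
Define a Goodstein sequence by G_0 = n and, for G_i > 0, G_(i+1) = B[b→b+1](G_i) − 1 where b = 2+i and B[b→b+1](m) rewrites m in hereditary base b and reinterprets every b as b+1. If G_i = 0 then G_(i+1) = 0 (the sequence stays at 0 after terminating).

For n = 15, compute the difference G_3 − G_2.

[0] 15 ≡ 2^(2 + 1) + 2^2 + 2 + 1 (base 2). Lift 3: 112. −1: 111.
[1] 111 ≡ 3^(3 + 1) + 3^3 + 3 (base 3). Lift 4: 1284. −1: 1283.
[2] 1283 ≡ 4^(4 + 1) + 4^4 + 3 (base 4). Lift 5: 18753. −1: 18752.

17469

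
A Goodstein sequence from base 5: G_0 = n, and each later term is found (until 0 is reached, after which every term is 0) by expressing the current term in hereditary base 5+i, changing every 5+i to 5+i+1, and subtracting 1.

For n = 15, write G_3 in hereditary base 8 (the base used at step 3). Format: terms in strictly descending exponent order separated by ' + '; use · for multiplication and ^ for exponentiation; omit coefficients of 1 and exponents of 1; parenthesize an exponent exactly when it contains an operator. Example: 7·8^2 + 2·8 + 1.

i=0: 15 = 3·5 (b=5); 5→6: 3·6 = 18; 18−1 = 17
i=1: 17 = 2·6 + 5 (b=6); 6→7: 2·7 + 5 = 19; 19−1 = 18
i=2: 18 = 2·7 + 4 (b=7); 7→8: 2·8 + 4 = 20; 20−1 = 19
i=3: 19 = 2·8 + 3 (b=8); 8→9: 2·9 + 3 = 21; 21−1 = 20

2·8 + 3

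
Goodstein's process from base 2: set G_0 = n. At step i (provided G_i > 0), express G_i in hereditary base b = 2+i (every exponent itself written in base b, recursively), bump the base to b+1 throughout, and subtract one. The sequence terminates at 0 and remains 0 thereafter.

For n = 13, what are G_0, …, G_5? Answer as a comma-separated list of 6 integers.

13, 108, 1279, 16092, 280711, 5765998

G_0 = 13. HB_2(13) = 2^(2 + 1) + 2^2 + 1. Bump = 109. G_1 = 108.
G_1 = 108. HB_3(108) = 3^(3 + 1) + 3^3. Bump = 1280. G_2 = 1279.
G_2 = 1279. HB_4(1279) = 4^(4 + 1) + 3·4^3 + 3·4^2 + 3·4 + 3. Bump = 16093. G_3 = 16092.
G_3 = 16092. HB_5(16092) = 5^(5 + 1) + 3·5^3 + 3·5^2 + 3·5 + 2. Bump = 280712. G_4 = 280711.
G_4 = 280711. HB_6(280711) = 6^(6 + 1) + 3·6^3 + 3·6^2 + 3·6 + 1. Bump = 5765999. G_5 = 5765998.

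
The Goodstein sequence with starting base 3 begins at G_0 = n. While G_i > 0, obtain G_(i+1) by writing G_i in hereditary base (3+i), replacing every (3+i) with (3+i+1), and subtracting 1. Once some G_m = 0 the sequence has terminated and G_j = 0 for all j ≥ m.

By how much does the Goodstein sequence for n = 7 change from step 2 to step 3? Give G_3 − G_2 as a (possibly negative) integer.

0

base 3: 7 = 2·3 + 1; at 4: 2·4 + 1 = 9; next = 8
base 4: 8 = 2·4; at 5: 2·5 = 10; next = 9
base 5: 9 = 5 + 4; at 6: 6 + 4 = 10; next = 9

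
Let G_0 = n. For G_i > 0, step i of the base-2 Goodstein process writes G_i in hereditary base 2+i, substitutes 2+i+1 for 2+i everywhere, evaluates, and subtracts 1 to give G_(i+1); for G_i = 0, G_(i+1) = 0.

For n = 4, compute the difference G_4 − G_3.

23

[0] 4 ≡ 2^2 (base 2). Lift 3: 27. −1: 26.
[1] 26 ≡ 2·3^2 + 2·3 + 2 (base 3). Lift 4: 42. −1: 41.
[2] 41 ≡ 2·4^2 + 2·4 + 1 (base 4). Lift 5: 61. −1: 60.
[3] 60 ≡ 2·5^2 + 2·5 (base 5). Lift 6: 84. −1: 83.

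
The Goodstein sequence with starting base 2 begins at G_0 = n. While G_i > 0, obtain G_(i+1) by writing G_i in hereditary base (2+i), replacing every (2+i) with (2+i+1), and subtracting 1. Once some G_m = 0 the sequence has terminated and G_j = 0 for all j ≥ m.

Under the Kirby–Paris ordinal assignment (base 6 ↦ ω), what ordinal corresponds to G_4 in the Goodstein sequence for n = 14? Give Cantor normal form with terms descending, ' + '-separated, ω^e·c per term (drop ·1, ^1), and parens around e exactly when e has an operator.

step 0: 14 = 2^(2 + 1) + 2^2 + 2; sub 3 for 2: 3^(3 + 1) + 3^3 + 3; = 111; G_1 = 111−1 = 110
step 1: 110 = 3^(3 + 1) + 3^3 + 2; sub 4 for 3: 4^(4 + 1) + 4^4 + 2; = 1282; G_2 = 1282−1 = 1281
step 2: 1281 = 4^(4 + 1) + 4^4 + 1; sub 5 for 4: 5^(5 + 1) + 5^5 + 1; = 18751; G_3 = 18751−1 = 18750
step 3: 18750 = 5^(5 + 1) + 5^5; sub 6 for 5: 6^(6 + 1) + 6^6; = 326592; G_4 = 326592−1 = 326591

ω^(ω + 1) + ω^5·5 + ω^4·5 + ω^3·5 + ω^2·5 + ω·5 + 5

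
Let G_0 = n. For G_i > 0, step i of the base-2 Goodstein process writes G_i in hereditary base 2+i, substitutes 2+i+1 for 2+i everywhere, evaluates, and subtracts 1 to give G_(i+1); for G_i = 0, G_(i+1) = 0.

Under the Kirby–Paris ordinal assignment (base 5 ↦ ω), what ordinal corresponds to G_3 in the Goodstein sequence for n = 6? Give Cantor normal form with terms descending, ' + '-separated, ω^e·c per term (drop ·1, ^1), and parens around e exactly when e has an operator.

ω^ω

G_0=6  [base 2] 2^2 + 2  →[2↦3]→  3^3 + 3 = 30  −1 ⇒ G_1=29
G_1=29  [base 3] 3^3 + 2  →[3↦4]→  4^4 + 2 = 258  −1 ⇒ G_2=257
G_2=257  [base 4] 4^4 + 1  →[4↦5]→  5^5 + 1 = 3126  −1 ⇒ G_3=3125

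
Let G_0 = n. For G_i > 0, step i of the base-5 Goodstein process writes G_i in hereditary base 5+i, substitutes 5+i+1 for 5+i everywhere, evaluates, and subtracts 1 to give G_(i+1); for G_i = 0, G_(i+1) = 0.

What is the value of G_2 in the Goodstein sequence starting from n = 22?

28

22 —HB5→ 4·5 + 2 —bump→ 4·6 + 2 = 26 —(−1)→ 25
25 —HB6→ 4·6 + 1 —bump→ 4·7 + 1 = 29 —(−1)→ 28
28 —HB7→ 4·7 —bump→ 4·8 = 32 —(−1)→ 31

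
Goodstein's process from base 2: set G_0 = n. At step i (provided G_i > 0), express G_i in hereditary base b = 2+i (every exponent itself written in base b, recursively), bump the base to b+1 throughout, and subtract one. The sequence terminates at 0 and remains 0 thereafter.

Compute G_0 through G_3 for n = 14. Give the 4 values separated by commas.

14, 110, 1281, 18750

base 2: 14 = 2^(2 + 1) + 2^2 + 2; at 3: 3^(3 + 1) + 3^3 + 3 = 111; next = 110
base 3: 110 = 3^(3 + 1) + 3^3 + 2; at 4: 4^(4 + 1) + 4^4 + 2 = 1282; next = 1281
base 4: 1281 = 4^(4 + 1) + 4^4 + 1; at 5: 5^(5 + 1) + 5^5 + 1 = 18751; next = 18750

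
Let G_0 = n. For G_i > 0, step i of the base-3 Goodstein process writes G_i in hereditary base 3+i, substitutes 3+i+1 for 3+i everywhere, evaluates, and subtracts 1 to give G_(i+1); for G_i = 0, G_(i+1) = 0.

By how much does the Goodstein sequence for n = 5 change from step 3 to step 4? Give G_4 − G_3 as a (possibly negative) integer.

-1

base 3: 5 = 3 + 2; at 4: 4 + 2 = 6; next = 5
base 4: 5 = 4 + 1; at 5: 5 + 1 = 6; next = 5
base 5: 5 = 5; at 6: 6 = 6; next = 5
base 6: 5 = 5; at 7: 5 = 5; next = 4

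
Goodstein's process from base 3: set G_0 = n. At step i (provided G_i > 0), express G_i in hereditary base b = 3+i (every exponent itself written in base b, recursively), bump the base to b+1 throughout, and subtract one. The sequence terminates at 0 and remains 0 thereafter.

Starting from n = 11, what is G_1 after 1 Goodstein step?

G_0 = 11. HB_3(11) = 3^2 + 2. Bump = 18. G_1 = 17.
G_1 = 17. HB_4(17) = 4^2 + 1. Bump = 26. G_2 = 25.

17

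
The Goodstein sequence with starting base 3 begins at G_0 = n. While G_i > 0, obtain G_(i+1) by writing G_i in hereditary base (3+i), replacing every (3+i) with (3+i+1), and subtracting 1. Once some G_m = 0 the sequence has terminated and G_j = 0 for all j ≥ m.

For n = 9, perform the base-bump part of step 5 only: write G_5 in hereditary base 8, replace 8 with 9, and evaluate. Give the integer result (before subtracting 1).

25

base 3: 9 = 3^2; at 4: 4^2 = 16; next = 15
base 4: 15 = 3·4 + 3; at 5: 3·5 + 3 = 18; next = 17
base 5: 17 = 3·5 + 2; at 6: 3·6 + 2 = 20; next = 19
base 6: 19 = 3·6 + 1; at 7: 3·7 + 1 = 22; next = 21
base 7: 21 = 3·7; at 8: 3·8 = 24; next = 23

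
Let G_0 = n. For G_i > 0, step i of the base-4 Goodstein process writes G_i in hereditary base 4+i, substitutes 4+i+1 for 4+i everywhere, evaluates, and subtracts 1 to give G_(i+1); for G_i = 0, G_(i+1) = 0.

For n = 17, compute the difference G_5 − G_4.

[0] 17 ≡ 4^2 + 1 (base 4). Lift 5: 26. −1: 25.
[1] 25 ≡ 5^2 (base 5). Lift 6: 36. −1: 35.
[2] 35 ≡ 5·6 + 5 (base 6). Lift 7: 40. −1: 39.
[3] 39 ≡ 5·7 + 4 (base 7). Lift 8: 44. −1: 43.
[4] 43 ≡ 5·8 + 3 (base 8). Lift 9: 48. −1: 47.

4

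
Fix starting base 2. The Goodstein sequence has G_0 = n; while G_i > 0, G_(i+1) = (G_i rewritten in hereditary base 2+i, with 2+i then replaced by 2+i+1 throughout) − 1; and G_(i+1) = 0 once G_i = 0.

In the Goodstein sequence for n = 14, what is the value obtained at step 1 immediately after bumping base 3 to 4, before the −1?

base 2: 14 = 2^(2 + 1) + 2^2 + 2; at 3: 3^(3 + 1) + 3^3 + 3 = 111; next = 110
base 3: 110 = 3^(3 + 1) + 3^3 + 2; at 4: 4^(4 + 1) + 4^4 + 2 = 1282; next = 1281

1282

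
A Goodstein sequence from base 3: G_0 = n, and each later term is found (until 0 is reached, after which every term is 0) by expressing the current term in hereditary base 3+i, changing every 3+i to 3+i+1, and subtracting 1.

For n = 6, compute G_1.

7

base 3: 6 = 2·3; at 4: 2·4 = 8; next = 7
base 4: 7 = 4 + 3; at 5: 5 + 3 = 8; next = 7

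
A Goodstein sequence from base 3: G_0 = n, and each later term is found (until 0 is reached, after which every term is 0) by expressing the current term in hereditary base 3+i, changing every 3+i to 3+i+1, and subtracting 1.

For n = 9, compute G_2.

17

i=0: 9 = 3^2 (b=3); 3→4: 4^2 = 16; 16−1 = 15
i=1: 15 = 3·4 + 3 (b=4); 4→5: 3·5 + 3 = 18; 18−1 = 17
i=2: 17 = 3·5 + 2 (b=5); 5→6: 3·6 + 2 = 20; 20−1 = 19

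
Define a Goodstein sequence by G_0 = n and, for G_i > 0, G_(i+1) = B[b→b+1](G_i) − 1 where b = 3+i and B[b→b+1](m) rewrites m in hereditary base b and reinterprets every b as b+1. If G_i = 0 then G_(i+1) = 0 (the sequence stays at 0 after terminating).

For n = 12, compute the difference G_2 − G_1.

8

G_0 = 12. HB_3(12) = 3^2 + 3. Bump = 20. G_1 = 19.
G_1 = 19. HB_4(19) = 4^2 + 3. Bump = 28. G_2 = 27.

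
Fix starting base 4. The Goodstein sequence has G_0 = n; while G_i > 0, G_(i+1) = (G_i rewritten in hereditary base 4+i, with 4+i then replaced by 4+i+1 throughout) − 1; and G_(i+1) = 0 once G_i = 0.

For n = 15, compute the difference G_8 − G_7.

1

[0] 15 ≡ 3·4 + 3 (base 4). Lift 5: 18. −1: 17.
[1] 17 ≡ 3·5 + 2 (base 5). Lift 6: 20. −1: 19.
[2] 19 ≡ 3·6 + 1 (base 6). Lift 7: 22. −1: 21.
[3] 21 ≡ 3·7 (base 7). Lift 8: 24. −1: 23.
[4] 23 ≡ 2·8 + 7 (base 8). Lift 9: 25. −1: 24.
[5] 24 ≡ 2·9 + 6 (base 9). Lift 10: 26. −1: 25.
[6] 25 ≡ 2·10 + 5 (base 10). Lift 11: 27. −1: 26.
[7] 26 ≡ 2·11 + 4 (base 11). Lift 12: 28. −1: 27.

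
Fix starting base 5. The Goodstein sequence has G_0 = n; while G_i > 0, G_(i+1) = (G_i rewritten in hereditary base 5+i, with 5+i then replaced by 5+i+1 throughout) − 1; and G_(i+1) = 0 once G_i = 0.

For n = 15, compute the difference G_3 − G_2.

1

i=0: 15 = 3·5 (b=5); 5→6: 3·6 = 18; 18−1 = 17
i=1: 17 = 2·6 + 5 (b=6); 6→7: 2·7 + 5 = 19; 19−1 = 18
i=2: 18 = 2·7 + 4 (b=7); 7→8: 2·8 + 4 = 20; 20−1 = 19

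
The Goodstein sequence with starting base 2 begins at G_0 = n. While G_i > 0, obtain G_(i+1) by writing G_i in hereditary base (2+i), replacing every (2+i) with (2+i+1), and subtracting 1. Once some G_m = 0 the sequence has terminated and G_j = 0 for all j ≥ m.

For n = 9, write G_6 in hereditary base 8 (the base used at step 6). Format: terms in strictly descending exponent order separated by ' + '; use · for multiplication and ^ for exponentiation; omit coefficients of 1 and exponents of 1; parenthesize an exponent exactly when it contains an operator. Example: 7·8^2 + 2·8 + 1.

3·8^8 + 3·8^3 + 3·8^2 + 2·8 + 7

(0) 9|_2 = 2^(2 + 1) + 1 ↦ 3^(3 + 1) + 1|_3 = 82 ⇒ 81
(1) 81|_3 = 3^(3 + 1) ↦ 4^(4 + 1)|_4 = 1024 ⇒ 1023
(2) 1023|_4 = 3·4^4 + 3·4^3 + 3·4^2 + 3·4 + 3 ↦ 3·5^5 + 3·5^3 + 3·5^2 + 3·5 + 3|_5 = 9843 ⇒ 9842
(3) 9842|_5 = 3·5^5 + 3·5^3 + 3·5^2 + 3·5 + 2 ↦ 3·6^6 + 3·6^3 + 3·6^2 + 3·6 + 2|_6 = 140744 ⇒ 140743
(4) 140743|_6 = 3·6^6 + 3·6^3 + 3·6^2 + 3·6 + 1 ↦ 3·7^7 + 3·7^3 + 3·7^2 + 3·7 + 1|_7 = 2471827 ⇒ 2471826
(5) 2471826|_7 = 3·7^7 + 3·7^3 + 3·7^2 + 3·7 ↦ 3·8^8 + 3·8^3 + 3·8^2 + 3·8|_8 = 50333400 ⇒ 50333399
(6) 50333399|_8 = 3·8^8 + 3·8^3 + 3·8^2 + 2·8 + 7 ↦ 3·9^9 + 3·9^3 + 3·9^2 + 2·9 + 7|_9 = 1162263922 ⇒ 1162263921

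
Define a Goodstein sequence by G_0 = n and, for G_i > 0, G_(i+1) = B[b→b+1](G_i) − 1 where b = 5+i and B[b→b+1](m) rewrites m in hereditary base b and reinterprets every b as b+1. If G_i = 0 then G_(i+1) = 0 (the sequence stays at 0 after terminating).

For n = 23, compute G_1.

26

[0] 23 ≡ 4·5 + 3 (base 5). Lift 6: 27. −1: 26.
[1] 26 ≡ 4·6 + 2 (base 6). Lift 7: 30. −1: 29.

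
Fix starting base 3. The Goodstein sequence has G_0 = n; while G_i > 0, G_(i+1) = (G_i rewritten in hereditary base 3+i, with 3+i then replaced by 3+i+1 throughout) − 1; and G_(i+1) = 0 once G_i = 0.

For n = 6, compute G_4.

7

(0) 6|_3 = 2·3 ↦ 2·4|_4 = 8 ⇒ 7
(1) 7|_4 = 4 + 3 ↦ 5 + 3|_5 = 8 ⇒ 7
(2) 7|_5 = 5 + 2 ↦ 6 + 2|_6 = 8 ⇒ 7
(3) 7|_6 = 6 + 1 ↦ 7 + 1|_7 = 8 ⇒ 7
(4) 7|_7 = 7 ↦ 8|_8 = 8 ⇒ 7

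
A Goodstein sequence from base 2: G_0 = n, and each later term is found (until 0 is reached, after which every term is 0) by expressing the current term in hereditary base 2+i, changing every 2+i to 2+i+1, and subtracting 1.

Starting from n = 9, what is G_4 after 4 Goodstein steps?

(0) 9|_2 = 2^(2 + 1) + 1 ↦ 3^(3 + 1) + 1|_3 = 82 ⇒ 81
(1) 81|_3 = 3^(3 + 1) ↦ 4^(4 + 1)|_4 = 1024 ⇒ 1023
(2) 1023|_4 = 3·4^4 + 3·4^3 + 3·4^2 + 3·4 + 3 ↦ 3·5^5 + 3·5^3 + 3·5^2 + 3·5 + 3|_5 = 9843 ⇒ 9842
(3) 9842|_5 = 3·5^5 + 3·5^3 + 3·5^2 + 3·5 + 2 ↦ 3·6^6 + 3·6^3 + 3·6^2 + 3·6 + 2|_6 = 140744 ⇒ 140743
(4) 140743|_6 = 3·6^6 + 3·6^3 + 3·6^2 + 3·6 + 1 ↦ 3·7^7 + 3·7^3 + 3·7^2 + 3·7 + 1|_7 = 2471827 ⇒ 2471826

140743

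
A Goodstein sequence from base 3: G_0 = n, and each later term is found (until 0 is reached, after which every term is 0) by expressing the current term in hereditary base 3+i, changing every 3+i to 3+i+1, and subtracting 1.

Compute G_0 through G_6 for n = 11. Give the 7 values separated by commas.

(0) 11|_3 = 3^2 + 2 ↦ 4^2 + 2|_4 = 18 ⇒ 17
(1) 17|_4 = 4^2 + 1 ↦ 5^2 + 1|_5 = 26 ⇒ 25
(2) 25|_5 = 5^2 ↦ 6^2|_6 = 36 ⇒ 35
(3) 35|_6 = 5·6 + 5 ↦ 5·7 + 5|_7 = 40 ⇒ 39
(4) 39|_7 = 5·7 + 4 ↦ 5·8 + 4|_8 = 44 ⇒ 43
(5) 43|_8 = 5·8 + 3 ↦ 5·9 + 3|_9 = 48 ⇒ 47

11, 17, 25, 35, 39, 43, 47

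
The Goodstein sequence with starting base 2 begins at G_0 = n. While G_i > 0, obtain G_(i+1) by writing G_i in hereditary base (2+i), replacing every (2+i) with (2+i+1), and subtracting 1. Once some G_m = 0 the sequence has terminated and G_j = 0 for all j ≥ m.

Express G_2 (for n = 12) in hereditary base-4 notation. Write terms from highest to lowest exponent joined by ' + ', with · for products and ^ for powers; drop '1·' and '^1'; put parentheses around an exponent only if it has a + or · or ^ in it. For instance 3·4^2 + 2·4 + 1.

[0] 12 ≡ 2^(2 + 1) + 2^2 (base 2). Lift 3: 108. −1: 107.
[1] 107 ≡ 3^(3 + 1) + 2·3^2 + 2·3 + 2 (base 3). Lift 4: 1066. −1: 1065.
[2] 1065 ≡ 4^(4 + 1) + 2·4^2 + 2·4 + 1 (base 4). Lift 5: 15686. −1: 15685.

4^(4 + 1) + 2·4^2 + 2·4 + 1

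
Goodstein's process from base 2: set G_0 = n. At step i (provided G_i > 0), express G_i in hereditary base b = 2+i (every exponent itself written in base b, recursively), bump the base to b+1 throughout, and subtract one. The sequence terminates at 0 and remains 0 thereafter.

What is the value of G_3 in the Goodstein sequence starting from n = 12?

G_0=12  [base 2] 2^(2 + 1) + 2^2  →[2↦3]→  3^(3 + 1) + 3^3 = 108  −1 ⇒ G_1=107
G_1=107  [base 3] 3^(3 + 1) + 2·3^2 + 2·3 + 2  →[3↦4]→  4^(4 + 1) + 2·4^2 + 2·4 + 2 = 1066  −1 ⇒ G_2=1065
G_2=1065  [base 4] 4^(4 + 1) + 2·4^2 + 2·4 + 1  →[4↦5]→  5^(5 + 1) + 2·5^2 + 2·5 + 1 = 15686  −1 ⇒ G_3=15685

15685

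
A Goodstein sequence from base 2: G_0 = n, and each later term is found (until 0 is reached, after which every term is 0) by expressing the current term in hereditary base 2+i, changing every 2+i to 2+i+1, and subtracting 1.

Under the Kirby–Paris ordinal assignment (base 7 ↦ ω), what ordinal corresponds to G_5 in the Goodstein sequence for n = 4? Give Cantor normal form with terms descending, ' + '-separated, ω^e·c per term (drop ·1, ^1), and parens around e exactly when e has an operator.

ω^2·2 + ω + 4

(0) 4|_2 = 2^2 ↦ 3^3|_3 = 27 ⇒ 26
(1) 26|_3 = 2·3^2 + 2·3 + 2 ↦ 2·4^2 + 2·4 + 2|_4 = 42 ⇒ 41
(2) 41|_4 = 2·4^2 + 2·4 + 1 ↦ 2·5^2 + 2·5 + 1|_5 = 61 ⇒ 60
(3) 60|_5 = 2·5^2 + 2·5 ↦ 2·6^2 + 2·6|_6 = 84 ⇒ 83
(4) 83|_6 = 2·6^2 + 6 + 5 ↦ 2·7^2 + 7 + 5|_7 = 110 ⇒ 109
(5) 109|_7 = 2·7^2 + 7 + 4 ↦ 2·8^2 + 8 + 4|_8 = 140 ⇒ 139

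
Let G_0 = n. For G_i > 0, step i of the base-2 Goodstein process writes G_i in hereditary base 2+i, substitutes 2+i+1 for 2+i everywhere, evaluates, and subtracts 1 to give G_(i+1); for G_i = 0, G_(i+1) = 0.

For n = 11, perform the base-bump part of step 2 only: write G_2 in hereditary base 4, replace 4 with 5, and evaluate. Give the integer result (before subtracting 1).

15628

11 —HB2→ 2^(2 + 1) + 2 + 1 —bump→ 3^(3 + 1) + 3 + 1 = 85 —(−1)→ 84
84 —HB3→ 3^(3 + 1) + 3 —bump→ 4^(4 + 1) + 4 = 1028 —(−1)→ 1027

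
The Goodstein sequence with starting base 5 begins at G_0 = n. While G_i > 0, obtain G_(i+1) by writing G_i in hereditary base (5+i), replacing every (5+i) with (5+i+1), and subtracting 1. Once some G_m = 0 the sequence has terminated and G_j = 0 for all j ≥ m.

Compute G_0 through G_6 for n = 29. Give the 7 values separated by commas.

(0) 29|_5 = 5^2 + 4 ↦ 6^2 + 4|_6 = 40 ⇒ 39
(1) 39|_6 = 6^2 + 3 ↦ 7^2 + 3|_7 = 52 ⇒ 51
(2) 51|_7 = 7^2 + 2 ↦ 8^2 + 2|_8 = 66 ⇒ 65
(3) 65|_8 = 8^2 + 1 ↦ 9^2 + 1|_9 = 82 ⇒ 81
(4) 81|_9 = 9^2 ↦ 10^2|_10 = 100 ⇒ 99
(5) 99|_10 = 9·10 + 9 ↦ 9·11 + 9|_11 = 108 ⇒ 107

29, 39, 51, 65, 81, 99, 107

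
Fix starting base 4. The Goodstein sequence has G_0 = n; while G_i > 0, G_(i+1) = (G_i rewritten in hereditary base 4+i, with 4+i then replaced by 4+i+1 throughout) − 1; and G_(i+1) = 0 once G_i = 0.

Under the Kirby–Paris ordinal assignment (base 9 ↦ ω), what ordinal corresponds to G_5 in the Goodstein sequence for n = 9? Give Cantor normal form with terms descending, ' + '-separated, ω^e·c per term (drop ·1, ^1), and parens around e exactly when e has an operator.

ω + 2

step 0: 9 = 2·4 + 1; sub 5 for 4: 2·5 + 1; = 11; G_1 = 11−1 = 10
step 1: 10 = 2·5; sub 6 for 5: 2·6; = 12; G_2 = 12−1 = 11
step 2: 11 = 6 + 5; sub 7 for 6: 7 + 5; = 12; G_3 = 12−1 = 11
step 3: 11 = 7 + 4; sub 8 for 7: 8 + 4; = 12; G_4 = 12−1 = 11
step 4: 11 = 8 + 3; sub 9 for 8: 9 + 3; = 12; G_5 = 12−1 = 11
step 5: 11 = 9 + 2; sub 10 for 9: 10 + 2; = 12; G_6 = 12−1 = 11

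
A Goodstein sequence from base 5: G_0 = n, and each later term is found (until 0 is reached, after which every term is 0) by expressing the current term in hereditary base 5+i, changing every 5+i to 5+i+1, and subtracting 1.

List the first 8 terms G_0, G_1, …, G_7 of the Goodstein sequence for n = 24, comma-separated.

24, 27, 30, 33, 36, 39, 41, 43

G_0=24  [base 5] 4·5 + 4  →[5↦6]→  4·6 + 4 = 28  −1 ⇒ G_1=27
G_1=27  [base 6] 4·6 + 3  →[6↦7]→  4·7 + 3 = 31  −1 ⇒ G_2=30
G_2=30  [base 7] 4·7 + 2  →[7↦8]→  4·8 + 2 = 34  −1 ⇒ G_3=33
G_3=33  [base 8] 4·8 + 1  →[8↦9]→  4·9 + 1 = 37  −1 ⇒ G_4=36
G_4=36  [base 9] 4·9  →[9↦10]→  4·10 = 40  −1 ⇒ G_5=39
G_5=39  [base 10] 3·10 + 9  →[10↦11]→  3·11 + 9 = 42  −1 ⇒ G_6=41
G_6=41  [base 11] 3·11 + 8  →[11↦12]→  3·12 + 8 = 44  −1 ⇒ G_7=43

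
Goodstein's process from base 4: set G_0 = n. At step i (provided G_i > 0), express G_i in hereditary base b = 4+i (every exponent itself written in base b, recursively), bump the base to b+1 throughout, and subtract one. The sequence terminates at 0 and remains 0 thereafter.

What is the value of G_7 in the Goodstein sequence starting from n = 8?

G_0 = 8. HB_4(8) = 2·4. Bump = 10. G_1 = 9.
G_1 = 9. HB_5(9) = 5 + 4. Bump = 10. G_2 = 9.
G_2 = 9. HB_6(9) = 6 + 3. Bump = 10. G_3 = 9.
G_3 = 9. HB_7(9) = 7 + 2. Bump = 10. G_4 = 9.
G_4 = 9. HB_8(9) = 8 + 1. Bump = 10. G_5 = 9.
G_5 = 9. HB_9(9) = 9. Bump = 10. G_6 = 9.
G_6 = 9. HB_10(9) = 9. Bump = 9. G_7 = 8.

8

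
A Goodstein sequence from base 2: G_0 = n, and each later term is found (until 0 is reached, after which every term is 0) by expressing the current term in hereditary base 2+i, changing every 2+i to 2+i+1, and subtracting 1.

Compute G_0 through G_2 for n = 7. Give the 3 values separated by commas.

i=0: 7 = 2^2 + 2 + 1 (b=2); 2→3: 3^3 + 3 + 1 = 31; 31−1 = 30
i=1: 30 = 3^3 + 3 (b=3); 3→4: 4^4 + 4 = 260; 260−1 = 259

7, 30, 259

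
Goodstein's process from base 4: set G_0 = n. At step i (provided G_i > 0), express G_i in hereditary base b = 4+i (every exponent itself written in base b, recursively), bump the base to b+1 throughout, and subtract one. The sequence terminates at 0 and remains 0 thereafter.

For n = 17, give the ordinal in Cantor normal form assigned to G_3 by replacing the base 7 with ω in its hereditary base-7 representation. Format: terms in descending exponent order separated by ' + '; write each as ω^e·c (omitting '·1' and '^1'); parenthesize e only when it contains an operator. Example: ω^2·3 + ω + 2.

ω·5 + 4

i=0: 17 = 4^2 + 1 (b=4); 4→5: 5^2 + 1 = 26; 26−1 = 25
i=1: 25 = 5^2 (b=5); 5→6: 6^2 = 36; 36−1 = 35
i=2: 35 = 5·6 + 5 (b=6); 6→7: 5·7 + 5 = 40; 40−1 = 39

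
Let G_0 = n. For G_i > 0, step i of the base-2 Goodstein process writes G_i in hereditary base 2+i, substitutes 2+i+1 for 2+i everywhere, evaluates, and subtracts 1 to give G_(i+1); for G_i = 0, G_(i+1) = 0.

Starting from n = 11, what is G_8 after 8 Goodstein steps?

base 2: 11 = 2^(2 + 1) + 2 + 1; at 3: 3^(3 + 1) + 3 + 1 = 85; next = 84
base 3: 84 = 3^(3 + 1) + 3; at 4: 4^(4 + 1) + 4 = 1028; next = 1027
base 4: 1027 = 4^(4 + 1) + 3; at 5: 5^(5 + 1) + 3 = 15628; next = 15627
base 5: 15627 = 5^(5 + 1) + 2; at 6: 6^(6 + 1) + 2 = 279938; next = 279937
base 6: 279937 = 6^(6 + 1) + 1; at 7: 7^(7 + 1) + 1 = 5764802; next = 5764801
base 7: 5764801 = 7^(7 + 1); at 8: 8^(8 + 1) = 134217728; next = 134217727
base 8: 134217727 = 7·8^8 + 7·8^7 + 7·8^6 + 7·8^5 + 7·8^4 + 7·8^3 + 7·8^2 + 7·8 + 7; at 9: 7·9^9 + 7·9^7 + 7·9^6 + 7·9^5 + 7·9^4 + 7·9^3 + 7·9^2 + 7·9 + 7 = 2749609303; next = 2749609302
base 9: 2749609302 = 7·9^9 + 7·9^7 + 7·9^6 + 7·9^5 + 7·9^4 + 7·9^3 + 7·9^2 + 7·9 + 6; at 10: 7·10^10 + 7·10^7 + 7·10^6 + 7·10^5 + 7·10^4 + 7·10^3 + 7·10^2 + 7·10 + 6 = 70077777776; next = 70077777775

70077777775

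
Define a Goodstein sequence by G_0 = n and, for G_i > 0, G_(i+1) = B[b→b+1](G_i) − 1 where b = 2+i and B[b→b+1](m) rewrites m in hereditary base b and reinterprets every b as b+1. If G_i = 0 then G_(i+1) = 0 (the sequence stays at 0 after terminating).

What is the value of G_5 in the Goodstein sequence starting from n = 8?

1647195

G_0 = 8. HB_2(8) = 2^(2 + 1). Bump = 81. G_1 = 80.
G_1 = 80. HB_3(80) = 2·3^3 + 2·3^2 + 2·3 + 2. Bump = 554. G_2 = 553.
G_2 = 553. HB_4(553) = 2·4^4 + 2·4^2 + 2·4 + 1. Bump = 6311. G_3 = 6310.
G_3 = 6310. HB_5(6310) = 2·5^5 + 2·5^2 + 2·5. Bump = 93396. G_4 = 93395.
G_4 = 93395. HB_6(93395) = 2·6^6 + 2·6^2 + 6 + 5. Bump = 1647196. G_5 = 1647195.
G_5 = 1647195. HB_7(1647195) = 2·7^7 + 2·7^2 + 7 + 4. Bump = 33554572. G_6 = 33554571.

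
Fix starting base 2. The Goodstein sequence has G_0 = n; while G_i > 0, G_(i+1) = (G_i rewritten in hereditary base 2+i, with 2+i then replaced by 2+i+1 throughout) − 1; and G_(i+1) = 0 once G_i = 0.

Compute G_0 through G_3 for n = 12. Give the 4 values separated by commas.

12, 107, 1065, 15685

i=0: 12 = 2^(2 + 1) + 2^2 (b=2); 2→3: 3^(3 + 1) + 3^3 = 108; 108−1 = 107
i=1: 107 = 3^(3 + 1) + 2·3^2 + 2·3 + 2 (b=3); 3→4: 4^(4 + 1) + 2·4^2 + 2·4 + 2 = 1066; 1066−1 = 1065
i=2: 1065 = 4^(4 + 1) + 2·4^2 + 2·4 + 1 (b=4); 4→5: 5^(5 + 1) + 2·5^2 + 2·5 + 1 = 15686; 15686−1 = 15685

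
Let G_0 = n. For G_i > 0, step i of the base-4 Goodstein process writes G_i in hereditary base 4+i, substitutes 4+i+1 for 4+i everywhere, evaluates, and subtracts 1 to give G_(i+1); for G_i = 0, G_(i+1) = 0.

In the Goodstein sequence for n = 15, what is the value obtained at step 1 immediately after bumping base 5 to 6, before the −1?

15 —HB4→ 3·4 + 3 —bump→ 3·5 + 3 = 18 —(−1)→ 17
17 —HB5→ 3·5 + 2 —bump→ 3·6 + 2 = 20 —(−1)→ 19

20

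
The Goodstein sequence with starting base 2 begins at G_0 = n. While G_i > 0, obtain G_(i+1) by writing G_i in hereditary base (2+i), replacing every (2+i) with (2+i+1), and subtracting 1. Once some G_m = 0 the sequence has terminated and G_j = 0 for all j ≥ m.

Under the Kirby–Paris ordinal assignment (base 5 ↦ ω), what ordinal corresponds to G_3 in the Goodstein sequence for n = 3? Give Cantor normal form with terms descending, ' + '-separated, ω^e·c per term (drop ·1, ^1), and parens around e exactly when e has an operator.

G_0 = 3. HB_2(3) = 2 + 1. Bump = 4. G_1 = 3.
G_1 = 3. HB_3(3) = 3. Bump = 4. G_2 = 3.
G_2 = 3. HB_4(3) = 3. Bump = 3. G_3 = 2.
G_3 = 2. HB_5(2) = 2. Bump = 2. G_4 = 1.

2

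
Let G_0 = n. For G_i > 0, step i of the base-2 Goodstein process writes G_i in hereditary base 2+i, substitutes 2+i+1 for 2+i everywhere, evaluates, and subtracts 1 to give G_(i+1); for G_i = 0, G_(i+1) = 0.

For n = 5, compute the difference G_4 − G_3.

308

i=0: 5 = 2^2 + 1 (b=2); 2→3: 3^3 + 1 = 28; 28−1 = 27
i=1: 27 = 3^3 (b=3); 3→4: 4^4 = 256; 256−1 = 255
i=2: 255 = 3·4^3 + 3·4^2 + 3·4 + 3 (b=4); 4→5: 3·5^3 + 3·5^2 + 3·5 + 3 = 468; 468−1 = 467
i=3: 467 = 3·5^3 + 3·5^2 + 3·5 + 2 (b=5); 5→6: 3·6^3 + 3·6^2 + 3·6 + 2 = 776; 776−1 = 775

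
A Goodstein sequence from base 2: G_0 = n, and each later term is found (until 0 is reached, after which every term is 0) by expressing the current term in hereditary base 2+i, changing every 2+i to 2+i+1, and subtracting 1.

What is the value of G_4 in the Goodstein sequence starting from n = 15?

step 0: 15 = 2^(2 + 1) + 2^2 + 2 + 1; sub 3 for 2: 3^(3 + 1) + 3^3 + 3 + 1; = 112; G_1 = 112−1 = 111
step 1: 111 = 3^(3 + 1) + 3^3 + 3; sub 4 for 3: 4^(4 + 1) + 4^4 + 4; = 1284; G_2 = 1284−1 = 1283
step 2: 1283 = 4^(4 + 1) + 4^4 + 3; sub 5 for 4: 5^(5 + 1) + 5^5 + 3; = 18753; G_3 = 18753−1 = 18752
step 3: 18752 = 5^(5 + 1) + 5^5 + 2; sub 6 for 5: 6^(6 + 1) + 6^6 + 2; = 326594; G_4 = 326594−1 = 326593
step 4: 326593 = 6^(6 + 1) + 6^6 + 1; sub 7 for 6: 7^(7 + 1) + 7^7 + 1; = 6588345; G_5 = 6588345−1 = 6588344

326593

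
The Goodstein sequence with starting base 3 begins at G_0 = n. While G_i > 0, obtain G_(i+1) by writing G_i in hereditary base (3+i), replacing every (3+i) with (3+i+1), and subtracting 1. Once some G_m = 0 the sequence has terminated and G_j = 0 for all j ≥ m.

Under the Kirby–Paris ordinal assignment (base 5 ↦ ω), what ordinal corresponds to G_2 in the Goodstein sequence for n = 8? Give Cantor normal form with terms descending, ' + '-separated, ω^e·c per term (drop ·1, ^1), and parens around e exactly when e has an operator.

ω·2

step 0: 8 = 2·3 + 2; sub 4 for 3: 2·4 + 2; = 10; G_1 = 10−1 = 9
step 1: 9 = 2·4 + 1; sub 5 for 4: 2·5 + 1; = 11; G_2 = 11−1 = 10
step 2: 10 = 2·5; sub 6 for 5: 2·6; = 12; G_3 = 12−1 = 11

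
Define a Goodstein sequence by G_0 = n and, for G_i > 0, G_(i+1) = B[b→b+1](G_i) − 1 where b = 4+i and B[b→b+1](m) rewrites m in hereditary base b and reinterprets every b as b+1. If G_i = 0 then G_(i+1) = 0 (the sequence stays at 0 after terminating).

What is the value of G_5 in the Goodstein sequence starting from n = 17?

17 —HB4→ 4^2 + 1 —bump→ 5^2 + 1 = 26 —(−1)→ 25
25 —HB5→ 5^2 —bump→ 6^2 = 36 —(−1)→ 35
35 —HB6→ 5·6 + 5 —bump→ 5·7 + 5 = 40 —(−1)→ 39
39 —HB7→ 5·7 + 4 —bump→ 5·8 + 4 = 44 —(−1)→ 43
43 —HB8→ 5·8 + 3 —bump→ 5·9 + 3 = 48 —(−1)→ 47
47 —HB9→ 5·9 + 2 —bump→ 5·10 + 2 = 52 —(−1)→ 51

47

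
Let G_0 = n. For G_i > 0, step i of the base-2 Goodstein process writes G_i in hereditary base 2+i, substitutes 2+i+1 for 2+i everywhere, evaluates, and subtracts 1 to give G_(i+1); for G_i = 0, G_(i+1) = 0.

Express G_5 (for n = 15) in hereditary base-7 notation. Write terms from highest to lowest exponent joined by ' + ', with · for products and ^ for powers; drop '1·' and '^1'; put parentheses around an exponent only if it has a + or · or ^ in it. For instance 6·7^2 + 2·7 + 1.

7^(7 + 1) + 7^7

i=0: 15 = 2^(2 + 1) + 2^2 + 2 + 1 (b=2); 2→3: 3^(3 + 1) + 3^3 + 3 + 1 = 112; 112−1 = 111
i=1: 111 = 3^(3 + 1) + 3^3 + 3 (b=3); 3→4: 4^(4 + 1) + 4^4 + 4 = 1284; 1284−1 = 1283
i=2: 1283 = 4^(4 + 1) + 4^4 + 3 (b=4); 4→5: 5^(5 + 1) + 5^5 + 3 = 18753; 18753−1 = 18752
i=3: 18752 = 5^(5 + 1) + 5^5 + 2 (b=5); 5→6: 6^(6 + 1) + 6^6 + 2 = 326594; 326594−1 = 326593
i=4: 326593 = 6^(6 + 1) + 6^6 + 1 (b=6); 6→7: 7^(7 + 1) + 7^7 + 1 = 6588345; 6588345−1 = 6588344
i=5: 6588344 = 7^(7 + 1) + 7^7 (b=7); 7→8: 8^(8 + 1) + 8^8 = 150994944; 150994944−1 = 150994943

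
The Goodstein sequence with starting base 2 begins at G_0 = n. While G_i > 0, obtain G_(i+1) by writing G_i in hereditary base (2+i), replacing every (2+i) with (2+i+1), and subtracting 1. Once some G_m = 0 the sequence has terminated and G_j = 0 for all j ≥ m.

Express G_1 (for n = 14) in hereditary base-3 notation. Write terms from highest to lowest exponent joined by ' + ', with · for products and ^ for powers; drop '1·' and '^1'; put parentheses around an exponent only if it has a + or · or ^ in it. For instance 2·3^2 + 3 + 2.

3^(3 + 1) + 3^3 + 2

14 —HB2→ 2^(2 + 1) + 2^2 + 2 —bump→ 3^(3 + 1) + 3^3 + 3 = 111 —(−1)→ 110
110 —HB3→ 3^(3 + 1) + 3^3 + 2 —bump→ 4^(4 + 1) + 4^4 + 2 = 1282 —(−1)→ 1281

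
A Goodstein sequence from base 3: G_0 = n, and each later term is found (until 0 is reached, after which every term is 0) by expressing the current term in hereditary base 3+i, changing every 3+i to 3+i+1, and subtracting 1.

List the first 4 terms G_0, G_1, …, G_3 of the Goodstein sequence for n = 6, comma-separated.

6, 7, 7, 7

(0) 6|_3 = 2·3 ↦ 2·4|_4 = 8 ⇒ 7
(1) 7|_4 = 4 + 3 ↦ 5 + 3|_5 = 8 ⇒ 7
(2) 7|_5 = 5 + 2 ↦ 6 + 2|_6 = 8 ⇒ 7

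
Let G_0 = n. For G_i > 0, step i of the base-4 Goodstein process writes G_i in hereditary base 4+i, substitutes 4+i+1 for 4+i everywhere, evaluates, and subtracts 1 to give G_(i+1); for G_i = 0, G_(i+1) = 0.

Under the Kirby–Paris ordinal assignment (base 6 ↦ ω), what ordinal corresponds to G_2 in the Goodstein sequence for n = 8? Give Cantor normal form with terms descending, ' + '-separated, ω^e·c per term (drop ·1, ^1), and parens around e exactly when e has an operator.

ω + 3

8 —HB4→ 2·4 —bump→ 2·5 = 10 —(−1)→ 9
9 —HB5→ 5 + 4 —bump→ 6 + 4 = 10 —(−1)→ 9
9 —HB6→ 6 + 3 —bump→ 7 + 3 = 10 —(−1)→ 9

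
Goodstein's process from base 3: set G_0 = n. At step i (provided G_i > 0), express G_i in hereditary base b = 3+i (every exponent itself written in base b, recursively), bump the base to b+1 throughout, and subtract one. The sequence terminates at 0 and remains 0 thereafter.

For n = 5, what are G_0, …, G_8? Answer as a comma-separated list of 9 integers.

5 —HB3→ 3 + 2 —bump→ 4 + 2 = 6 —(−1)→ 5
5 —HB4→ 4 + 1 —bump→ 5 + 1 = 6 —(−1)→ 5
5 —HB5→ 5 —bump→ 6 = 6 —(−1)→ 5
5 —HB6→ 5 —bump→ 5 = 5 —(−1)→ 4
4 —HB7→ 4 —bump→ 4 = 4 —(−1)→ 3
3 —HB8→ 3 —bump→ 3 = 3 —(−1)→ 2
2 —HB9→ 2 —bump→ 2 = 2 —(−1)→ 1
1 —HB10→ 1 —bump→ 1 = 1 —(−1)→ 0

5, 5, 5, 5, 4, 3, 2, 1, 0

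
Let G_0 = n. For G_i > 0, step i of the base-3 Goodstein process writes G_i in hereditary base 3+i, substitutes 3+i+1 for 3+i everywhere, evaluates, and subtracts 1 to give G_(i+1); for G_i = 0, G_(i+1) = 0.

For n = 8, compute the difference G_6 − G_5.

i=0: 8 = 2·3 + 2 (b=3); 3→4: 2·4 + 2 = 10; 10−1 = 9
i=1: 9 = 2·4 + 1 (b=4); 4→5: 2·5 + 1 = 11; 11−1 = 10
i=2: 10 = 2·5 (b=5); 5→6: 2·6 = 12; 12−1 = 11
i=3: 11 = 6 + 5 (b=6); 6→7: 7 + 5 = 12; 12−1 = 11
i=4: 11 = 7 + 4 (b=7); 7→8: 8 + 4 = 12; 12−1 = 11
i=5: 11 = 8 + 3 (b=8); 8→9: 9 + 3 = 12; 12−1 = 11

0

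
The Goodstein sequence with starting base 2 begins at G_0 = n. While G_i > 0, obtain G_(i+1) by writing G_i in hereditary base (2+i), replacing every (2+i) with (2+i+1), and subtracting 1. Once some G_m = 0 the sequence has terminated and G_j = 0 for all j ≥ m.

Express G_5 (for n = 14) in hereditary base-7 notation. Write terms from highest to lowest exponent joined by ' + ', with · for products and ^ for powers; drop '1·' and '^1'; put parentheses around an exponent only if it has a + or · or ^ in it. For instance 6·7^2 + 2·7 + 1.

7^(7 + 1) + 5·7^5 + 5·7^4 + 5·7^3 + 5·7^2 + 5·7 + 4

i=0: 14 = 2^(2 + 1) + 2^2 + 2 (b=2); 2→3: 3^(3 + 1) + 3^3 + 3 = 111; 111−1 = 110
i=1: 110 = 3^(3 + 1) + 3^3 + 2 (b=3); 3→4: 4^(4 + 1) + 4^4 + 2 = 1282; 1282−1 = 1281
i=2: 1281 = 4^(4 + 1) + 4^4 + 1 (b=4); 4→5: 5^(5 + 1) + 5^5 + 1 = 18751; 18751−1 = 18750
i=3: 18750 = 5^(5 + 1) + 5^5 (b=5); 5→6: 6^(6 + 1) + 6^6 = 326592; 326592−1 = 326591
i=4: 326591 = 6^(6 + 1) + 5·6^5 + 5·6^4 + 5·6^3 + 5·6^2 + 5·6 + 5 (b=6); 6→7: 7^(7 + 1) + 5·7^5 + 5·7^4 + 5·7^3 + 5·7^2 + 5·7 + 5 = 5862841; 5862841−1 = 5862840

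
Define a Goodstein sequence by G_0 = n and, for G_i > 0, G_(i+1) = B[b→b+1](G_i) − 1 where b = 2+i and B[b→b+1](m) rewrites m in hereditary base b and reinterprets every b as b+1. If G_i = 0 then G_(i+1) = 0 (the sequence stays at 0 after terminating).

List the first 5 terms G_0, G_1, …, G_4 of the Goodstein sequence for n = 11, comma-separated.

11, 84, 1027, 15627, 279937

i=0: 11 = 2^(2 + 1) + 2 + 1 (b=2); 2→3: 3^(3 + 1) + 3 + 1 = 85; 85−1 = 84
i=1: 84 = 3^(3 + 1) + 3 (b=3); 3→4: 4^(4 + 1) + 4 = 1028; 1028−1 = 1027
i=2: 1027 = 4^(4 + 1) + 3 (b=4); 4→5: 5^(5 + 1) + 3 = 15628; 15628−1 = 15627
i=3: 15627 = 5^(5 + 1) + 2 (b=5); 5→6: 6^(6 + 1) + 2 = 279938; 279938−1 = 279937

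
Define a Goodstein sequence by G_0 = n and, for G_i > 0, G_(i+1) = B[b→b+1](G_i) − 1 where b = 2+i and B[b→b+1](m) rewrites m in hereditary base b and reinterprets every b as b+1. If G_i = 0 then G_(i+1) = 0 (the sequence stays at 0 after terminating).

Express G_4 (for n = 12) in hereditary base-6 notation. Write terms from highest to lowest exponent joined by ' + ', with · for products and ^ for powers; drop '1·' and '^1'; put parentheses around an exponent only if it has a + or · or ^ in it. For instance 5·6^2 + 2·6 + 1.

6^(6 + 1) + 2·6^2 + 6 + 5

step 0: 12 = 2^(2 + 1) + 2^2; sub 3 for 2: 3^(3 + 1) + 3^3; = 108; G_1 = 108−1 = 107
step 1: 107 = 3^(3 + 1) + 2·3^2 + 2·3 + 2; sub 4 for 3: 4^(4 + 1) + 2·4^2 + 2·4 + 2; = 1066; G_2 = 1066−1 = 1065
step 2: 1065 = 4^(4 + 1) + 2·4^2 + 2·4 + 1; sub 5 for 4: 5^(5 + 1) + 2·5^2 + 2·5 + 1; = 15686; G_3 = 15686−1 = 15685
step 3: 15685 = 5^(5 + 1) + 2·5^2 + 2·5; sub 6 for 5: 6^(6 + 1) + 2·6^2 + 2·6; = 280020; G_4 = 280020−1 = 280019
step 4: 280019 = 6^(6 + 1) + 2·6^2 + 6 + 5; sub 7 for 6: 7^(7 + 1) + 2·7^2 + 7 + 5; = 5764911; G_5 = 5764911−1 = 5764910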